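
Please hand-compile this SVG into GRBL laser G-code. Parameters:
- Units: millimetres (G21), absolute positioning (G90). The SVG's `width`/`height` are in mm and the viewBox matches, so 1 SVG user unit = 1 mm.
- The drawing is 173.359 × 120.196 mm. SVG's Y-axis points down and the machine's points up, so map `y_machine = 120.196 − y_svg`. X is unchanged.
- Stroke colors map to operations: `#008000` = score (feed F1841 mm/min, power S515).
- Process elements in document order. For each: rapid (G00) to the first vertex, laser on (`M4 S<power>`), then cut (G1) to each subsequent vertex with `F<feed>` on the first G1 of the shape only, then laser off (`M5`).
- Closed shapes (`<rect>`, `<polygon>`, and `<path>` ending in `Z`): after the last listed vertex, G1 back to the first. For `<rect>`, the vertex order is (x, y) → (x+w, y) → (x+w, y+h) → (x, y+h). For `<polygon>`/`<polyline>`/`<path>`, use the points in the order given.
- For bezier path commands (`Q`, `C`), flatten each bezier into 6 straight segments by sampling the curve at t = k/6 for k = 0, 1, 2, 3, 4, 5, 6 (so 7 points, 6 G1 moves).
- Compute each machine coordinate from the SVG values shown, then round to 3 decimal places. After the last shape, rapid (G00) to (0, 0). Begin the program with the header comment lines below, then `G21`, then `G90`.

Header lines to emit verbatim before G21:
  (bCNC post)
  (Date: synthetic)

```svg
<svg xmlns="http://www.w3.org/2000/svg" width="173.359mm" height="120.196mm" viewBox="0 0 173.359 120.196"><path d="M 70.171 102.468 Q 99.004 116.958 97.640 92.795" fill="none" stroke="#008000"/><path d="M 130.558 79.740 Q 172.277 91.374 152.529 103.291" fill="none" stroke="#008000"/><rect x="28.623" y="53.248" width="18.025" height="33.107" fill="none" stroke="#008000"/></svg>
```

1 u = 1 mm; y_m = 120.196 − y.

[1] `<path>` quadratic bezier, #008000→score S515 F1841: (70.171,17.728) → (78.943,13.972) → (86.038,12.363) → (91.455,12.901) → (95.194,15.587) → (97.256,20.420) → (97.640,27.401)

[2] `<path>` quadratic bezier, #008000→score S515 F1841: (130.558,40.456) → (142.757,36.570) → (151.541,32.669) → (156.910,28.751) → (158.865,24.818) → (157.404,20.869) → (152.529,16.905)

[3] `<rect>` rectangle, #008000→score S515 F1841: (28.623,66.948) → (46.648,66.948) → (46.648,33.841) → (28.623,33.841) → (28.623,66.948) (closed)

(bCNC post)
(Date: synthetic)
G21
G90
G00 X70.171 Y17.728
M4 S515
G1 X78.943 Y13.972 F1841
G1 X86.038 Y12.363
G1 X91.455 Y12.901
G1 X95.194 Y15.587
G1 X97.256 Y20.420
G1 X97.640 Y27.401
M5
G00 X130.558 Y40.456
M4 S515
G1 X142.757 Y36.570 F1841
G1 X151.541 Y32.669
G1 X156.910 Y28.751
G1 X158.865 Y24.818
G1 X157.404 Y20.869
G1 X152.529 Y16.905
M5
G00 X28.623 Y66.948
M4 S515
G1 X46.648 Y66.948 F1841
G1 X46.648 Y33.841
G1 X28.623 Y33.841
G1 X28.623 Y66.948
M5
G00 X0.000 Y0.000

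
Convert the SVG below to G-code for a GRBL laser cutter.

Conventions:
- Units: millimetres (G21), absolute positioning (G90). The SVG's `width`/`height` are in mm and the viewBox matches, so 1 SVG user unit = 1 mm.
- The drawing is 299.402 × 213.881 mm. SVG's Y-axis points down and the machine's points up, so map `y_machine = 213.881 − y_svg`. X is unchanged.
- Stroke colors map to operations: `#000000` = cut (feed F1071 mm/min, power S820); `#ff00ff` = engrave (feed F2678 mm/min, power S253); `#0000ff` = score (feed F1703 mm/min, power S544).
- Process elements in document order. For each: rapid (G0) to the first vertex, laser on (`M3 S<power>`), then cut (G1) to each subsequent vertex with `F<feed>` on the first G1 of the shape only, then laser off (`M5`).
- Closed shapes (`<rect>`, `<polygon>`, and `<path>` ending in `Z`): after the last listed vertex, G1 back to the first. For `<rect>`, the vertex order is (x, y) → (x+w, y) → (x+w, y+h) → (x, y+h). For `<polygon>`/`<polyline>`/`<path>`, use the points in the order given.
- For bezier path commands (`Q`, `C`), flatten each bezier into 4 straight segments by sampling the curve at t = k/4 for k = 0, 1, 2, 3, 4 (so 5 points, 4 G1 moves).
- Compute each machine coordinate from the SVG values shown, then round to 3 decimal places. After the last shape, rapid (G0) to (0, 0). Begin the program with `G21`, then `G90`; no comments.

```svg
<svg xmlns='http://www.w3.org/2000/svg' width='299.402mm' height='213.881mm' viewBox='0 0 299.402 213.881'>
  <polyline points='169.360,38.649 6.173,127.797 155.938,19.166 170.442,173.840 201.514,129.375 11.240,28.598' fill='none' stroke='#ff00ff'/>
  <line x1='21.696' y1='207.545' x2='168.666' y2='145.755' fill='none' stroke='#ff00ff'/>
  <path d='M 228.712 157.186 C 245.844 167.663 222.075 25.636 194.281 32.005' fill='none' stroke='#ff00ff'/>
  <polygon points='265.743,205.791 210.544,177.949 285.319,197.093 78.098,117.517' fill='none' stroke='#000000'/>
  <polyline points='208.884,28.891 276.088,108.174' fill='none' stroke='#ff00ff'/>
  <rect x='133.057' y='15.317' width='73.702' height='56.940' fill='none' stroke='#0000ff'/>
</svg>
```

Since the viewBox matches the mm dimensions, user units are millimetres directly. The only transform is the Y-flip y_m = 213.881 − y_svg.

Shape 1 is a open polyline drawn with `<polyline>`. Its stroke #ff00ff means engrave at S253, F2678. After flipping Y the toolpath is (169.360,175.232) → (6.173,86.084) → (155.938,194.715) → (170.442,40.041) → (201.514,84.506) → (11.240,185.283).

Shape 2 is a line segment drawn with `<line>`. Its stroke #ff00ff means engrave at S253, F2678. After flipping Y the toolpath is (21.696,6.336) → (168.666,68.126).

Shape 3 is a cubic bezier drawn with `<path>`. Its stroke #ff00ff means engrave at S253, F2678. After flipping Y the toolpath is (228.712,56.695) → (234.468,72.730) → (228.344,117.745) → (213.796,163.530) → (194.281,181.876).

Shape 4 is a closed polygon drawn with `<polygon>`. Its stroke #000000 means cut at S820, F1071. After flipping Y the toolpath is (265.743,8.090) → (210.544,35.932) → (285.319,16.788) → (78.098,96.364) → (265.743,8.090), returning to the start.

Shape 5 is a line segment drawn with `<polyline>`. Its stroke #ff00ff means engrave at S253, F2678. After flipping Y the toolpath is (208.884,184.990) → (276.088,105.707).

Shape 6 is a rectangle drawn with `<rect>`. Its stroke #0000ff means score at S544, F1703. After flipping Y the toolpath is (133.057,198.564) → (206.759,198.564) → (206.759,141.624) → (133.057,141.624) → (133.057,198.564), returning to the start.

G21
G90
G0 X169.360 Y175.232
M3 S253
G1 X6.173 Y86.084 F2678
G1 X155.938 Y194.715
G1 X170.442 Y40.041
G1 X201.514 Y84.506
G1 X11.240 Y185.283
M5
G0 X21.696 Y6.336
M3 S253
G1 X168.666 Y68.126 F2678
M5
G0 X228.712 Y56.695
M3 S253
G1 X234.468 Y72.730 F2678
G1 X228.344 Y117.745
G1 X213.796 Y163.530
G1 X194.281 Y181.876
M5
G0 X265.743 Y8.090
M3 S820
G1 X210.544 Y35.932 F1071
G1 X285.319 Y16.788
G1 X78.098 Y96.364
G1 X265.743 Y8.090
M5
G0 X208.884 Y184.990
M3 S253
G1 X276.088 Y105.707 F2678
M5
G0 X133.057 Y198.564
M3 S544
G1 X206.759 Y198.564 F1703
G1 X206.759 Y141.624
G1 X133.057 Y141.624
G1 X133.057 Y198.564
M5
G0 X0.000 Y0.000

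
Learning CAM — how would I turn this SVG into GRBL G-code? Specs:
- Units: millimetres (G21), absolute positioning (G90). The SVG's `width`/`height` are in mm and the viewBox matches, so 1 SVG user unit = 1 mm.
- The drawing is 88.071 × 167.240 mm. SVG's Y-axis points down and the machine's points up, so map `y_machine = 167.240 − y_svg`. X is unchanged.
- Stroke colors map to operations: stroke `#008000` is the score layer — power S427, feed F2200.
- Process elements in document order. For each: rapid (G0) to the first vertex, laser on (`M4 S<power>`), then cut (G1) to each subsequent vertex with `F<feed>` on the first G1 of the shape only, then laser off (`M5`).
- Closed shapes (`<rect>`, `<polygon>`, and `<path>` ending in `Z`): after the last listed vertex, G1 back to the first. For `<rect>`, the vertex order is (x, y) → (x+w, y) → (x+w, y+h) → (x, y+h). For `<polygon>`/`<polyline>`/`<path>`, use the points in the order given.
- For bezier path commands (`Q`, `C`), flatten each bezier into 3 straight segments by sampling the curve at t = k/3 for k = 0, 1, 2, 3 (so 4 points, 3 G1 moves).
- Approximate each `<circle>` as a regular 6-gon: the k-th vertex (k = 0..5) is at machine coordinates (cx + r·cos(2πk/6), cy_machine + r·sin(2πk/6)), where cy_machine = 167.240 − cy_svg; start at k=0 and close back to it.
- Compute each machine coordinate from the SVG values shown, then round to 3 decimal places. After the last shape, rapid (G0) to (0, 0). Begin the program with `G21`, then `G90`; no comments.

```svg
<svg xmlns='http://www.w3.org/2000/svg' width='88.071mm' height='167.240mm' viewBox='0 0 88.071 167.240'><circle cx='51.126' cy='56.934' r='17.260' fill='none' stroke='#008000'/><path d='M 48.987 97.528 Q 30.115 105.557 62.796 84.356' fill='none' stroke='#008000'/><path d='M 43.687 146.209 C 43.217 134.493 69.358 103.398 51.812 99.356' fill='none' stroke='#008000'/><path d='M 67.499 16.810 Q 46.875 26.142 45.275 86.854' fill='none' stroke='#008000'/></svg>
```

G21
G90
G0 X68.386 Y110.306
M4 S427
G1 X59.756 Y125.254 F2200
G1 X42.496 Y125.254
G1 X33.866 Y110.306
G1 X42.496 Y95.358
G1 X59.756 Y95.358
G1 X68.386 Y110.306
M5
G0 X48.987 Y69.712
M4 S427
G1 X42.134 Y67.607 F2200
G1 X46.737 Y71.998
G1 X62.796 Y82.884
M5
G0 X43.687 Y21.031
M4 S427
G1 X49.484 Y37.487 F2200
G1 X57.399 Y56.544
G1 X51.812 Y67.884
M5
G0 X67.499 Y150.430
M4 S427
G1 X55.863 Y138.500 F2200
G1 X48.455 Y115.152
G1 X45.275 Y80.386
M5
G0 X0.000 Y0.000

viewBox `0 0 88.071 167.240` with mm width/height → 1 unit = 1 mm. Flip: y_m = 167.240 − y_svg.

**Shape 1** — `<circle>` circle, stroke `#008000` → score (S427, F2200). Machine vertices: (68.386,110.306) → (59.756,125.254) → (42.496,125.254) → (33.866,110.306) → (42.496,95.358) → (59.756,95.358) → (68.386,110.306). Closed: final G1 returns to the first vertex.

**Shape 2** — `<path>` quadratic bezier, stroke `#008000` → score (S427, F2200). Control points (SVG): P0=(48.987,97.528), P1=(30.115,105.557), P2=(62.796,84.356); sampled at t=k/3. Machine vertices: (48.987,69.712) → (42.134,67.607) → (46.737,71.998) → (62.796,82.884). Open path.

**Shape 3** — `<path>` cubic bezier, stroke `#008000` → score (S427, F2200). Control points (SVG): P0=(43.687,146.209), P1=(43.217,134.493), P2=(69.358,103.398), P3=(51.812,99.356); sampled at t=k/3. Machine vertices: (43.687,21.031) → (49.484,37.487) → (57.399,56.544) → (51.812,67.884). Open path.

**Shape 4** — `<path>` quadratic bezier, stroke `#008000` → score (S427, F2200). Control points (SVG): P0=(67.499,16.810), P1=(46.875,26.142), P2=(45.275,86.854); sampled at t=k/3. Machine vertices: (67.499,150.430) → (55.863,138.500) → (48.455,115.152) → (45.275,80.386). Open path.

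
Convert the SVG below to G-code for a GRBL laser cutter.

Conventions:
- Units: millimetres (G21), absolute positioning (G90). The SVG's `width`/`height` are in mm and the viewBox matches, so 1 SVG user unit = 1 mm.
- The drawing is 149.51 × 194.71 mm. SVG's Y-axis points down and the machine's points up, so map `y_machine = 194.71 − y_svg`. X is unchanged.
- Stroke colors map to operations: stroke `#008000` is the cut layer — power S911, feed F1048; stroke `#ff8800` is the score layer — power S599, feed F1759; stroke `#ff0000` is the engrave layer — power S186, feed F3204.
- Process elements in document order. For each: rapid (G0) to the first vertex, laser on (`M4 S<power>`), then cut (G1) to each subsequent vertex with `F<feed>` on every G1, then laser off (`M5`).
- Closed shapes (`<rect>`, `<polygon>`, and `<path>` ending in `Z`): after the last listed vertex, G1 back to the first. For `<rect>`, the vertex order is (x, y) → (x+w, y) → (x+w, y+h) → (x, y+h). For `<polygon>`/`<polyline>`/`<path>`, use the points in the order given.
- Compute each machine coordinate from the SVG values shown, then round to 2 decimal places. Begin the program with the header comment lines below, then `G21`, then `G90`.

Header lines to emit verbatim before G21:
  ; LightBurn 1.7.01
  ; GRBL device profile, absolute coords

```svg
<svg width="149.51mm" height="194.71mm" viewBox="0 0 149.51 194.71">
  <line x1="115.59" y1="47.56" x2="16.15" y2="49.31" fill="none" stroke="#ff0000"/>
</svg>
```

viewBox `0 0 149.51 194.71` with mm width/height → 1 unit = 1 mm. Flip: y_m = 194.71 − y_svg.

**Shape 1** — `<line>` line segment, stroke `#ff0000` → engrave (S186, F3204). Machine vertices: (115.59,147.15) → (16.15,145.40). Open path.

; LightBurn 1.7.01
; GRBL device profile, absolute coords
G21
G90
G0 X115.59 Y147.15
M4 S186
G1 X16.15 Y145.40 F3204
M5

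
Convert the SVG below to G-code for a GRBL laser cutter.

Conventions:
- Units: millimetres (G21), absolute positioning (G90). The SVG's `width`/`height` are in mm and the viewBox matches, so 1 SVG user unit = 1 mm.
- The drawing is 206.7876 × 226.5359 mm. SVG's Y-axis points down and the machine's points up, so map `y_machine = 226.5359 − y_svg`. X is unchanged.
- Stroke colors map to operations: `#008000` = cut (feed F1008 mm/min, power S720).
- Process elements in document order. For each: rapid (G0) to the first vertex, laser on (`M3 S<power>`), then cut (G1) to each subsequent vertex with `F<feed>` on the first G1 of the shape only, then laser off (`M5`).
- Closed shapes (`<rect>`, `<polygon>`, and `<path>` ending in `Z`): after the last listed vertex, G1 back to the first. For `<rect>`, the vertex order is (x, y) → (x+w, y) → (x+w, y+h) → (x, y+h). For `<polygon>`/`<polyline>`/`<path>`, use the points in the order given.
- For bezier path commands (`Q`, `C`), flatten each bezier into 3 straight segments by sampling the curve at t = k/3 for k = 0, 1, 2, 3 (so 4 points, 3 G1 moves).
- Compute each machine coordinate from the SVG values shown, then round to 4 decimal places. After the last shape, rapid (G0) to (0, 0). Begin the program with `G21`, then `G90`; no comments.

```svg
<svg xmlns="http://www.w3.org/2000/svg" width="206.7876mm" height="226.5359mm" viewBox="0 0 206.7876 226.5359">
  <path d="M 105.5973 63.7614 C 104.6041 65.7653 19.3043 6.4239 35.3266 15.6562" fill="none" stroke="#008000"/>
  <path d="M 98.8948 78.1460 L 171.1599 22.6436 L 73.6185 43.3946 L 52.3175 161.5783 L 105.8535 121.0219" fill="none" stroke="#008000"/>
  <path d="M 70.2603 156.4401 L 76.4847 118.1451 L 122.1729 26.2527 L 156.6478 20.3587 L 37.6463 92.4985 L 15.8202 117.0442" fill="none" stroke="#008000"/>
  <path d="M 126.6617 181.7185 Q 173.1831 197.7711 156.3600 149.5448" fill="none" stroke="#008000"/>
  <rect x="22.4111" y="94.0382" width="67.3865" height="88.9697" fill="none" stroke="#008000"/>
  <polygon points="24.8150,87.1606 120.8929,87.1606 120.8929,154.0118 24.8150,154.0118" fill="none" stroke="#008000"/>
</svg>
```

Since the viewBox matches the mm dimensions, user units are millimetres directly. The only transform is the Y-flip y_m = 226.5359 − y_svg.

Shape 1 is a cubic bezier drawn with `<path>`. Its stroke #008000 means cut at S720, F1008. After flipping Y the toolpath is (105.5973,162.7745) → (83.3770,176.4072) → (46.2032,202.0659) → (35.3266,210.8797).

Shape 2 is a open polyline drawn with `<path>`. Its stroke #008000 means cut at S720, F1008. After flipping Y the toolpath is (98.8948,148.3899) → (171.1599,203.8923) → (73.6185,183.1413) → (52.3175,64.9576) → (105.8535,105.5140).

Shape 3 is a open polyline drawn with `<path>`. Its stroke #008000 means cut at S720, F1008. After flipping Y the toolpath is (70.2603,70.0958) → (76.4847,108.3908) → (122.1729,200.2832) → (156.6478,206.1772) → (37.6463,134.0374) → (15.8202,109.4917).

Shape 4 is a quadratic bezier drawn with `<path>`. Its stroke #008000 means cut at S720, F1008. After flipping Y the toolpath is (126.6617,44.8174) → (150.6377,41.2578) → (160.5371,51.9823) → (156.3600,76.9911).

Shape 5 is a rectangle drawn with `<rect>`. Its stroke #008000 means cut at S720, F1008. After flipping Y the toolpath is (22.4111,132.4977) → (89.7976,132.4977) → (89.7976,43.5280) → (22.4111,43.5280) → (22.4111,132.4977), returning to the start.

Shape 6 is a rectangle drawn with `<polygon>`. Its stroke #008000 means cut at S720, F1008. After flipping Y the toolpath is (24.8150,139.3753) → (120.8929,139.3753) → (120.8929,72.5241) → (24.8150,72.5241) → (24.8150,139.3753), returning to the start.

G21
G90
G0 X105.5973 Y162.7745
M3 S720
G1 X83.3770 Y176.4072 F1008
G1 X46.2032 Y202.0659
G1 X35.3266 Y210.8797
M5
G0 X98.8948 Y148.3899
M3 S720
G1 X171.1599 Y203.8923 F1008
G1 X73.6185 Y183.1413
G1 X52.3175 Y64.9576
G1 X105.8535 Y105.5140
M5
G0 X70.2603 Y70.0958
M3 S720
G1 X76.4847 Y108.3908 F1008
G1 X122.1729 Y200.2832
G1 X156.6478 Y206.1772
G1 X37.6463 Y134.0374
G1 X15.8202 Y109.4917
M5
G0 X126.6617 Y44.8174
M3 S720
G1 X150.6377 Y41.2578 F1008
G1 X160.5371 Y51.9823
G1 X156.3600 Y76.9911
M5
G0 X22.4111 Y132.4977
M3 S720
G1 X89.7976 Y132.4977 F1008
G1 X89.7976 Y43.5280
G1 X22.4111 Y43.5280
G1 X22.4111 Y132.4977
M5
G0 X24.8150 Y139.3753
M3 S720
G1 X120.8929 Y139.3753 F1008
G1 X120.8929 Y72.5241
G1 X24.8150 Y72.5241
G1 X24.8150 Y139.3753
M5
G0 X0.0000 Y0.0000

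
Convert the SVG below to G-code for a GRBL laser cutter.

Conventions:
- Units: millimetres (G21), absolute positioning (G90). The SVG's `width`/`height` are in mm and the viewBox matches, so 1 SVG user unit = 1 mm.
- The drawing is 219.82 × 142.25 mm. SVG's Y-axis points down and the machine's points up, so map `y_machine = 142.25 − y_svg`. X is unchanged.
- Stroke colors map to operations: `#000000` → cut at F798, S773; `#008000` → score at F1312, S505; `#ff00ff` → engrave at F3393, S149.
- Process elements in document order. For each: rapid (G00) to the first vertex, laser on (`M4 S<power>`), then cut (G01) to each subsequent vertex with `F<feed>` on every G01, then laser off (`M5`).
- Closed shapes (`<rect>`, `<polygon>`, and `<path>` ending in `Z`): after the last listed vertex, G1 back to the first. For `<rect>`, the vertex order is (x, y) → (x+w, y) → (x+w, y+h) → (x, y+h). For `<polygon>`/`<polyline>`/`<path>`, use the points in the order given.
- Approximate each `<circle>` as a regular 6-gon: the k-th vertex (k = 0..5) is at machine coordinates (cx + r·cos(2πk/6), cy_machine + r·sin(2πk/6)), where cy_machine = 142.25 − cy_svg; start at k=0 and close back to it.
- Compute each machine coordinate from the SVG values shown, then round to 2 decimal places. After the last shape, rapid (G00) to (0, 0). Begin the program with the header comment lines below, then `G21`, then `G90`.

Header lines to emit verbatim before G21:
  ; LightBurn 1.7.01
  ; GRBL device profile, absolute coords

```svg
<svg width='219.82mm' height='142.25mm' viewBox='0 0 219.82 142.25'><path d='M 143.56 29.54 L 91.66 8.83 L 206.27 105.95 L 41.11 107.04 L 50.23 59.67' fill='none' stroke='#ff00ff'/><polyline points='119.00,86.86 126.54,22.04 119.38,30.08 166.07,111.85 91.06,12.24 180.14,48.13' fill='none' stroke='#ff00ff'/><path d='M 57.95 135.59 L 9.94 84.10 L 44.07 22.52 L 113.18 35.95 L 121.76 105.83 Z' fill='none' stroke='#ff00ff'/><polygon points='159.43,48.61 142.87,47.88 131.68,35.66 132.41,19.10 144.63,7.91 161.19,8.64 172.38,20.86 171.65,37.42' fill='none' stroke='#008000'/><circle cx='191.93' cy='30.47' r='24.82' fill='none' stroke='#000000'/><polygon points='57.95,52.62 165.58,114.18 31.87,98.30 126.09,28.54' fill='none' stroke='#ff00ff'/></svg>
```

1 u = 1 mm; y_m = 142.25 − y.

[1] `<path>` open polyline, #ff00ff→engrave S149 F3393: (143.56,112.71) → (91.66,133.42) → (206.27,36.30) → (41.11,35.21) → (50.23,82.58)

[2] `<polyline>` open polyline, #ff00ff→engrave S149 F3393: (119.00,55.39) → (126.54,120.21) → (119.38,112.17) → (166.07,30.40) → (91.06,130.01) → (180.14,94.12)

[3] `<path>` regular polygon, #ff00ff→engrave S149 F3393: (57.95,6.66) → (9.94,58.15) → (44.07,119.73) → (113.18,106.30) → (121.76,36.42) → (57.95,6.66) (closed)

[4] `<polygon>` regular polygon, #008000→score S505 F1312: (159.43,93.64) → (142.87,94.37) → (131.68,106.59) → (132.41,123.15) → (144.63,134.34) → (161.19,133.61) → (172.38,121.39) → (171.65,104.83) → (159.43,93.64) (closed)

[5] `<circle>` circle, #000000→cut S773 F798: (216.75,111.78) → (204.34,133.27) → (179.52,133.27) → (167.11,111.78) → (179.52,90.29) → (204.34,90.29) → (216.75,111.78) (closed)

[6] `<polygon>` closed polygon, #ff00ff→engrave S149 F3393: (57.95,89.63) → (165.58,28.07) → (31.87,43.95) → (126.09,113.71) → (57.95,89.63) (closed)

; LightBurn 1.7.01
; GRBL device profile, absolute coords
G21
G90
G00 X143.56 Y112.71
M4 S149
G01 X91.66 Y133.42 F3393
G01 X206.27 Y36.30 F3393
G01 X41.11 Y35.21 F3393
G01 X50.23 Y82.58 F3393
M5
G00 X119.00 Y55.39
M4 S149
G01 X126.54 Y120.21 F3393
G01 X119.38 Y112.17 F3393
G01 X166.07 Y30.40 F3393
G01 X91.06 Y130.01 F3393
G01 X180.14 Y94.12 F3393
M5
G00 X57.95 Y6.66
M4 S149
G01 X9.94 Y58.15 F3393
G01 X44.07 Y119.73 F3393
G01 X113.18 Y106.30 F3393
G01 X121.76 Y36.42 F3393
G01 X57.95 Y6.66 F3393
M5
G00 X159.43 Y93.64
M4 S505
G01 X142.87 Y94.37 F1312
G01 X131.68 Y106.59 F1312
G01 X132.41 Y123.15 F1312
G01 X144.63 Y134.34 F1312
G01 X161.19 Y133.61 F1312
G01 X172.38 Y121.39 F1312
G01 X171.65 Y104.83 F1312
G01 X159.43 Y93.64 F1312
M5
G00 X216.75 Y111.78
M4 S773
G01 X204.34 Y133.27 F798
G01 X179.52 Y133.27 F798
G01 X167.11 Y111.78 F798
G01 X179.52 Y90.29 F798
G01 X204.34 Y90.29 F798
G01 X216.75 Y111.78 F798
M5
G00 X57.95 Y89.63
M4 S149
G01 X165.58 Y28.07 F3393
G01 X31.87 Y43.95 F3393
G01 X126.09 Y113.71 F3393
G01 X57.95 Y89.63 F3393
M5
G00 X0.00 Y0.00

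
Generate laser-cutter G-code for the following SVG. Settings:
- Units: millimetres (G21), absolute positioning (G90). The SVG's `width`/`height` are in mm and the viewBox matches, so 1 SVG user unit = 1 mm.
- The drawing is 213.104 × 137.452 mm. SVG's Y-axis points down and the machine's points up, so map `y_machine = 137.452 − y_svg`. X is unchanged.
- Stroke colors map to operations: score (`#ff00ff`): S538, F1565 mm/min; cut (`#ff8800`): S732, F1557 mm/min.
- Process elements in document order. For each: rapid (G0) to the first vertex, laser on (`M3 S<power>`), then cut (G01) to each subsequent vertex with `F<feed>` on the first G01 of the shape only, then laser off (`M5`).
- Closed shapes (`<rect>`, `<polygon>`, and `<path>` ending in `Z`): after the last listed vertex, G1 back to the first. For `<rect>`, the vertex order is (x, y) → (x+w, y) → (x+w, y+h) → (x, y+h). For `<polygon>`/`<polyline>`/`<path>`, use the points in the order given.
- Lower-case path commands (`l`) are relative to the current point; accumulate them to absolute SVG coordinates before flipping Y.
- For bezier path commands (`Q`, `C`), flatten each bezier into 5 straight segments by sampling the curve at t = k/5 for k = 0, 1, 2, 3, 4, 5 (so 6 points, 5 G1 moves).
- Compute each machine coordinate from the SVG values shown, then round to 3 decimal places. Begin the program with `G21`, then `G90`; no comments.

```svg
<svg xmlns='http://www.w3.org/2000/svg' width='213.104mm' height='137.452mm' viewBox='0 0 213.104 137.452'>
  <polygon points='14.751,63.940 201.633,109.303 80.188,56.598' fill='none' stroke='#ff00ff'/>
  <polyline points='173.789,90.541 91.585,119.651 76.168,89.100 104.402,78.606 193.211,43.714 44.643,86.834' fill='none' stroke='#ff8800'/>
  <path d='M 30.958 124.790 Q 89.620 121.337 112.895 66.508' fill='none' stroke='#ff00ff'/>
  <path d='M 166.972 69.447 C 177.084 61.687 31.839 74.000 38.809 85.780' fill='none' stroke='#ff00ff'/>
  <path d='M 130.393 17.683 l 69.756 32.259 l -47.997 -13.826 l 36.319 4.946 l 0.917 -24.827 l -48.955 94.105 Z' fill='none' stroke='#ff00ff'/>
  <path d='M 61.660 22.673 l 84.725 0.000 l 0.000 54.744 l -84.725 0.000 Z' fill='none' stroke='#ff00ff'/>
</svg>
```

Since the viewBox matches the mm dimensions, user units are millimetres directly. The only transform is the Y-flip y_m = 137.452 − y_svg.

Shape 1 is a closed polygon drawn with `<polygon>`. Its stroke #ff00ff means score at S538, F1565. After flipping Y the toolpath is (14.751,73.512) → (201.633,28.149) → (80.188,80.854) → (14.751,73.512), returning to the start.

Shape 2 is a open polyline drawn with `<polyline>`. Its stroke #ff8800 means cut at S732, F1557. After flipping Y the toolpath is (173.789,46.911) → (91.585,17.801) → (76.168,48.352) → (104.402,58.846) → (193.211,93.738) → (44.643,50.618).

Shape 3 is a quadratic bezier drawn with `<path>`. Its stroke #ff00ff means score at S538, F1565. After flipping Y the toolpath is (30.958,12.662) → (53.007,16.098) → (72.226,23.645) → (88.613,35.301) → (102.170,51.067) → (112.895,70.944).

Shape 4 is a cubic bezier drawn with `<path>`. Its stroke #ff00ff means score at S538, F1565. After flipping Y the toolpath is (166.972,68.005) → (156.857,70.417) → (124.220,69.001) → (83.824,64.745) → (50.432,58.639) → (38.809,51.672).

Shape 5 is a closed polygon drawn with `<path>`. Its stroke #ff00ff means score at S538, F1565. After flipping Y the toolpath is (130.393,119.769) → (200.149,87.510) → (152.152,101.336) → (188.471,96.390) → (189.388,121.217) → (140.433,27.112) → (130.393,119.769), returning to the start.

Shape 6 is a rectangle drawn with `<path>`. Its stroke #ff00ff means score at S538, F1565. After flipping Y the toolpath is (61.660,114.779) → (146.385,114.779) → (146.385,60.035) → (61.660,60.035) → (61.660,114.779), returning to the start.

G21
G90
G0 X14.751 Y73.512
M3 S538
G01 X201.633 Y28.149 F1565
G01 X80.188 Y80.854
G01 X14.751 Y73.512
M5
G0 X173.789 Y46.911
M3 S732
G01 X91.585 Y17.801 F1557
G01 X76.168 Y48.352
G01 X104.402 Y58.846
G01 X193.211 Y93.738
G01 X44.643 Y50.618
M5
G0 X30.958 Y12.662
M3 S538
G01 X53.007 Y16.098 F1565
G01 X72.226 Y23.645
G01 X88.613 Y35.301
G01 X102.170 Y51.067
G01 X112.895 Y70.944
M5
G0 X166.972 Y68.005
M3 S538
G01 X156.857 Y70.417 F1565
G01 X124.220 Y69.001
G01 X83.824 Y64.745
G01 X50.432 Y58.639
G01 X38.809 Y51.672
M5
G0 X130.393 Y119.769
M3 S538
G01 X200.149 Y87.510 F1565
G01 X152.152 Y101.336
G01 X188.471 Y96.390
G01 X189.388 Y121.217
G01 X140.433 Y27.112
G01 X130.393 Y119.769
M5
G0 X61.660 Y114.779
M3 S538
G01 X146.385 Y114.779 F1565
G01 X146.385 Y60.035
G01 X61.660 Y60.035
G01 X61.660 Y114.779
M5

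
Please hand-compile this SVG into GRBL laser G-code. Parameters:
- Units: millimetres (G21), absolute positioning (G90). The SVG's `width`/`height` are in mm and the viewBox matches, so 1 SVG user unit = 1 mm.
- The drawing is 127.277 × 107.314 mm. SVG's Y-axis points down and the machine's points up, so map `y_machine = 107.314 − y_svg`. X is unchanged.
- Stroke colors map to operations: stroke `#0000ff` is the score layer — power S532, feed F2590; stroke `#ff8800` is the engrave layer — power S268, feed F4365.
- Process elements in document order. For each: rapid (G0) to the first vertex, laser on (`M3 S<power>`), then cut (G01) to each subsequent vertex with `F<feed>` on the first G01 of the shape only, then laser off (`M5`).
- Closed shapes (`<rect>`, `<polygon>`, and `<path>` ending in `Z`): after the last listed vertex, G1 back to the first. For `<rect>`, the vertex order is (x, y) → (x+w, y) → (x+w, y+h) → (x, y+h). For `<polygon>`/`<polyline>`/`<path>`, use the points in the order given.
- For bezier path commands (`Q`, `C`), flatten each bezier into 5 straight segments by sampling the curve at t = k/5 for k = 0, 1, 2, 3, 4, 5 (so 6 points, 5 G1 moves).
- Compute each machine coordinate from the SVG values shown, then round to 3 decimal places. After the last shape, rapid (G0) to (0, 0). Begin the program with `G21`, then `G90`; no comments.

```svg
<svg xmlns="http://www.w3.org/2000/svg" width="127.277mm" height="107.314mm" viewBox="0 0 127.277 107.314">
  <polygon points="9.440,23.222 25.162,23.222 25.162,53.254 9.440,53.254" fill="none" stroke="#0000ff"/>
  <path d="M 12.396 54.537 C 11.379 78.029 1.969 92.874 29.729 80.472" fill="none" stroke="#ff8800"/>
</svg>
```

G21
G90
G0 X9.440 Y84.092
M3 S532
G01 X25.162 Y84.092 F2590
G01 X25.162 Y54.060
G01 X9.440 Y54.060
G01 X9.440 Y84.092
M5
G0 X12.396 Y52.777
M3 S268
G01 X11.143 Y39.868 F4365
G01 X10.063 Y29.928
G01 X11.343 Y23.848
G01 X17.169 Y22.522
G01 X29.729 Y26.842
M5
G0 X0.000 Y0.000

viewBox `0 0 127.277 107.314` with mm width/height → 1 unit = 1 mm. Flip: y_m = 107.314 − y_svg.

**Shape 1** — `<polygon>` rectangle, stroke `#0000ff` → score (S532, F2590). Machine vertices: (9.440,84.092) → (25.162,84.092) → (25.162,54.060) → (9.440,54.060) → (9.440,84.092). Closed: final G1 returns to the first vertex.

**Shape 2** — `<path>` cubic bezier, stroke `#ff8800` → engrave (S268, F4365). Control points (SVG): P0=(12.396,54.537), P1=(11.379,78.029), P2=(1.969,92.874), P3=(29.729,80.472); sampled at t=k/5. Machine vertices: (12.396,52.777) → (11.143,39.868) → (10.063,29.928) → (11.343,23.848) → (17.169,22.522) → (29.729,26.842). Open path.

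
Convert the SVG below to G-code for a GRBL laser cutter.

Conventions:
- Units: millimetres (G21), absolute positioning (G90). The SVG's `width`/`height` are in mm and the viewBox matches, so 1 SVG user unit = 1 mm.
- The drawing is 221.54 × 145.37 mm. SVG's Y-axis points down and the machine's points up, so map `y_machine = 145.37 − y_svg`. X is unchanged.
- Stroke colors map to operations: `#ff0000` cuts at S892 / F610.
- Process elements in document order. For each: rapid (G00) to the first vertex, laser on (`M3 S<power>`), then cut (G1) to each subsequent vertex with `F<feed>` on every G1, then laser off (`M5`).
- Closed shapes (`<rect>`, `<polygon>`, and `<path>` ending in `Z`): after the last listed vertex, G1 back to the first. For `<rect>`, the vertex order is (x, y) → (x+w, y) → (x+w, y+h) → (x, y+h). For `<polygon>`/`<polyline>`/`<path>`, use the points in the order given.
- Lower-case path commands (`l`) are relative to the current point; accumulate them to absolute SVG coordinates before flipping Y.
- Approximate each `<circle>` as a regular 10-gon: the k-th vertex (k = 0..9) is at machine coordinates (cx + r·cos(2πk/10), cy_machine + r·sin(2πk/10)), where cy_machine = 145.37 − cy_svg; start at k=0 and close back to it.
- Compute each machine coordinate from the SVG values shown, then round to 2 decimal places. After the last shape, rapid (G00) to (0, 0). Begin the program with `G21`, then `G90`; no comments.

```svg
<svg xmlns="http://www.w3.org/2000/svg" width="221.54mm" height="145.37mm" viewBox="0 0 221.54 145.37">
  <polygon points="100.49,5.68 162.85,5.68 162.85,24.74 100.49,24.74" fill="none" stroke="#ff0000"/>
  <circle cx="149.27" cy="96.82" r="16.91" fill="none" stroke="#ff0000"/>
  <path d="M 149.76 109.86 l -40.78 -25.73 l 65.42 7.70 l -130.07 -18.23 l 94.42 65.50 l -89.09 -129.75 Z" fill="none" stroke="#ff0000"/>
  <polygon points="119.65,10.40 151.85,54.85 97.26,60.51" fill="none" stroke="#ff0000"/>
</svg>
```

viewBox `0 0 221.54 145.37` with mm width/height → 1 unit = 1 mm. Flip: y_m = 145.37 − y_svg.

**Shape 1** — `<polygon>` rectangle, stroke `#ff0000` → cut (S892, F610). Machine vertices: (100.49,139.69) → (162.85,139.69) → (162.85,120.63) → (100.49,120.63) → (100.49,139.69). Closed: final G1 returns to the first vertex.

**Shape 2** — `<circle>` circle, stroke `#ff0000` → cut (S892, F610). Machine vertices: (166.18,48.55) → (162.95,58.49) → (154.50,64.63) → (144.04,64.63) → (135.59,58.49) → (132.36,48.55) → (135.59,38.61) → (144.04,32.47) → (154.50,32.47) → (162.95,38.61) → (166.18,48.55). Closed: final G1 returns to the first vertex.

**Shape 3** — `<path>` closed polygon, stroke `#ff0000` → cut (S892, F610). Machine vertices: (149.76,35.51) → (108.98,61.24) → (174.40,53.54) → (44.33,71.77) → (138.75,6.27) → (49.66,136.02) → (149.76,35.51). Closed: final G1 returns to the first vertex.

**Shape 4** — `<polygon>` regular polygon, stroke `#ff0000` → cut (S892, F610). Machine vertices: (119.65,134.97) → (151.85,90.52) → (97.26,84.86) → (119.65,134.97). Closed: final G1 returns to the first vertex.

G21
G90
G00 X100.49 Y139.69
M3 S892
G1 X162.85 Y139.69 F610
G1 X162.85 Y120.63 F610
G1 X100.49 Y120.63 F610
G1 X100.49 Y139.69 F610
M5
G00 X166.18 Y48.55
M3 S892
G1 X162.95 Y58.49 F610
G1 X154.50 Y64.63 F610
G1 X144.04 Y64.63 F610
G1 X135.59 Y58.49 F610
G1 X132.36 Y48.55 F610
G1 X135.59 Y38.61 F610
G1 X144.04 Y32.47 F610
G1 X154.50 Y32.47 F610
G1 X162.95 Y38.61 F610
G1 X166.18 Y48.55 F610
M5
G00 X149.76 Y35.51
M3 S892
G1 X108.98 Y61.24 F610
G1 X174.40 Y53.54 F610
G1 X44.33 Y71.77 F610
G1 X138.75 Y6.27 F610
G1 X49.66 Y136.02 F610
G1 X149.76 Y35.51 F610
M5
G00 X119.65 Y134.97
M3 S892
G1 X151.85 Y90.52 F610
G1 X97.26 Y84.86 F610
G1 X119.65 Y134.97 F610
M5
G00 X0.00 Y0.00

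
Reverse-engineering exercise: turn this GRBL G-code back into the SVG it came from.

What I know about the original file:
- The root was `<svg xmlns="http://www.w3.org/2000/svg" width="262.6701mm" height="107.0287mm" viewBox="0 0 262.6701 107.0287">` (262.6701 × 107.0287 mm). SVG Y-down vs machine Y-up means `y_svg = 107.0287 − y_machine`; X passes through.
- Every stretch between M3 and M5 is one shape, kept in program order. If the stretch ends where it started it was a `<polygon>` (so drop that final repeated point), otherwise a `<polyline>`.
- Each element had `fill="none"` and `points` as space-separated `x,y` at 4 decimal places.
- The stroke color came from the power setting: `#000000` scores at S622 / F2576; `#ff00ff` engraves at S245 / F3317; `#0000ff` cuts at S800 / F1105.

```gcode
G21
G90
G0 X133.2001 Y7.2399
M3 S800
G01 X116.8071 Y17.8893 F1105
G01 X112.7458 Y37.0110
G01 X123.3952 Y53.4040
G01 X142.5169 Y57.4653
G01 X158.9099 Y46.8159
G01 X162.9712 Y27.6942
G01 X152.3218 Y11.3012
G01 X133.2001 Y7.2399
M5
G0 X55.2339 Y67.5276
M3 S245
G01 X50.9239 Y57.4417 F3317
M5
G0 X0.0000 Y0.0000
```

y_svg = 107.0287 − y_m.

[1] S800→`#0000ff` (cut); closed run; points: 133.2001,99.7888 116.8071,89.1394 112.7458,70.0177 123.3952,53.6247 142.5169,49.5634 158.9099,60.2128 162.9712,79.3345 152.3218,95.7275

[2] S245→`#ff00ff` (engrave); open run; points: 55.2339,39.5011 50.9239,49.5870

<svg xmlns="http://www.w3.org/2000/svg" width="262.6701mm" height="107.0287mm" viewBox="0 0 262.6701 107.0287">
  <polygon points="133.2001,99.7888 116.8071,89.1394 112.7458,70.0177 123.3952,53.6247 142.5169,49.5634 158.9099,60.2128 162.9712,79.3345 152.3218,95.7275" fill="none" stroke="#0000ff"/>
  <polyline points="55.2339,39.5011 50.9239,49.5870" fill="none" stroke="#ff00ff"/>
</svg>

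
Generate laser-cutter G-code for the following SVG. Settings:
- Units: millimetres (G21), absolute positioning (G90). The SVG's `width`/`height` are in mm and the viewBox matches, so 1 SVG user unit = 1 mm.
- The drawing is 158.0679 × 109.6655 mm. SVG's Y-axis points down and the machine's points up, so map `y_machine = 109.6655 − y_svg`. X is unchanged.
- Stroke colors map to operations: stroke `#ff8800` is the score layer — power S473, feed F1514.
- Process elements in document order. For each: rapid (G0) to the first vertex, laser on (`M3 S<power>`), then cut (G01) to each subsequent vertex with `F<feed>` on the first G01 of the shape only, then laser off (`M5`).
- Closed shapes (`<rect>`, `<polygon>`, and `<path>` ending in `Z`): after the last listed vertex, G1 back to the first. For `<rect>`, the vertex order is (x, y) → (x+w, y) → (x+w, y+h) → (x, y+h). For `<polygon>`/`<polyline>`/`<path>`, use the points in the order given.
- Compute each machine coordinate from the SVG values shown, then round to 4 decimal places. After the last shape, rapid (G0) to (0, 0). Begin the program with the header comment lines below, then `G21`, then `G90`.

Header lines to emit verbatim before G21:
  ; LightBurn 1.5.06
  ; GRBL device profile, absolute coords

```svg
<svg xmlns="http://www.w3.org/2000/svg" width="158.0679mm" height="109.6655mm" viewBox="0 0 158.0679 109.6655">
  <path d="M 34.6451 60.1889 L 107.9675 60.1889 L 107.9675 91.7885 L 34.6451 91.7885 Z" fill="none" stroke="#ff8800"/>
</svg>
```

1 u = 1 mm; y_m = 109.6655 − y.

[1] `<path>` rectangle, #ff8800→score S473 F1514: (34.6451,49.4766) → (107.9675,49.4766) → (107.9675,17.8770) → (34.6451,17.8770) → (34.6451,49.4766) (closed)

; LightBurn 1.5.06
; GRBL device profile, absolute coords
G21
G90
G0 X34.6451 Y49.4766
M3 S473
G01 X107.9675 Y49.4766 F1514
G01 X107.9675 Y17.8770
G01 X34.6451 Y17.8770
G01 X34.6451 Y49.4766
M5
G0 X0.0000 Y0.0000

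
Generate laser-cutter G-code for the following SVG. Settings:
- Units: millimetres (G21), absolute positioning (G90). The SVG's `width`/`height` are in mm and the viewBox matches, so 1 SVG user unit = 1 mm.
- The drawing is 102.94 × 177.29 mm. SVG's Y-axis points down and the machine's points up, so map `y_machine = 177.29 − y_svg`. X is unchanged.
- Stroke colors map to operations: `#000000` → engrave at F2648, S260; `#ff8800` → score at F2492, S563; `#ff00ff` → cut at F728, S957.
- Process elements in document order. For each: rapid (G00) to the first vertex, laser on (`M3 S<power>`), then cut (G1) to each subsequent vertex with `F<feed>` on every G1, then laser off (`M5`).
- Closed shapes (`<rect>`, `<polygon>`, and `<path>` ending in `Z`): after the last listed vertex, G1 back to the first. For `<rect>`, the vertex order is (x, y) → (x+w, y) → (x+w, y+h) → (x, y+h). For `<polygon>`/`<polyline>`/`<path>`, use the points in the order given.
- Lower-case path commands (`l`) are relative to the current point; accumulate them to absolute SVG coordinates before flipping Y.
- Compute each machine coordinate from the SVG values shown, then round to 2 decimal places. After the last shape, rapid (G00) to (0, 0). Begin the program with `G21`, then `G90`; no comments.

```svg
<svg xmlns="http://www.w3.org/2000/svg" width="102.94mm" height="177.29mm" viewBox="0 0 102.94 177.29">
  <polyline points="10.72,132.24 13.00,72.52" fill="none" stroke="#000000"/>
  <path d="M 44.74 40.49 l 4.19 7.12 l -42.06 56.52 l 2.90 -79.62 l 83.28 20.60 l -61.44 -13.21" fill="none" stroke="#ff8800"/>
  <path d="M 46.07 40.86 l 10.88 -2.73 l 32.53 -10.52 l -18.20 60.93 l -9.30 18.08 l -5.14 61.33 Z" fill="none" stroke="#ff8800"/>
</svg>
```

Since the viewBox matches the mm dimensions, user units are millimetres directly. The only transform is the Y-flip y_m = 177.29 − y_svg.

Shape 1 is a line segment drawn with `<polyline>`. Its stroke #000000 means engrave at S260, F2648. After flipping Y the toolpath is (10.72,45.05) → (13.00,104.77).

Shape 2 is a open polyline drawn with `<path>`. Its stroke #ff8800 means score at S563, F2492. After flipping Y the toolpath is (44.74,136.80) → (48.93,129.68) → (6.87,73.16) → (9.77,152.78) → (93.05,132.18) → (31.61,145.39).

Shape 3 is a closed polygon drawn with `<path>`. Its stroke #ff8800 means score at S563, F2492. After flipping Y the toolpath is (46.07,136.43) → (56.95,139.16) → (89.48,149.68) → (71.28,88.75) → (61.98,70.67) → (56.84,9.34) → (46.07,136.43), returning to the start.

G21
G90
G00 X10.72 Y45.05
M3 S260
G1 X13.00 Y104.77 F2648
M5
G00 X44.74 Y136.80
M3 S563
G1 X48.93 Y129.68 F2492
G1 X6.87 Y73.16 F2492
G1 X9.77 Y152.78 F2492
G1 X93.05 Y132.18 F2492
G1 X31.61 Y145.39 F2492
M5
G00 X46.07 Y136.43
M3 S563
G1 X56.95 Y139.16 F2492
G1 X89.48 Y149.68 F2492
G1 X71.28 Y88.75 F2492
G1 X61.98 Y70.67 F2492
G1 X56.84 Y9.34 F2492
G1 X46.07 Y136.43 F2492
M5
G00 X0.00 Y0.00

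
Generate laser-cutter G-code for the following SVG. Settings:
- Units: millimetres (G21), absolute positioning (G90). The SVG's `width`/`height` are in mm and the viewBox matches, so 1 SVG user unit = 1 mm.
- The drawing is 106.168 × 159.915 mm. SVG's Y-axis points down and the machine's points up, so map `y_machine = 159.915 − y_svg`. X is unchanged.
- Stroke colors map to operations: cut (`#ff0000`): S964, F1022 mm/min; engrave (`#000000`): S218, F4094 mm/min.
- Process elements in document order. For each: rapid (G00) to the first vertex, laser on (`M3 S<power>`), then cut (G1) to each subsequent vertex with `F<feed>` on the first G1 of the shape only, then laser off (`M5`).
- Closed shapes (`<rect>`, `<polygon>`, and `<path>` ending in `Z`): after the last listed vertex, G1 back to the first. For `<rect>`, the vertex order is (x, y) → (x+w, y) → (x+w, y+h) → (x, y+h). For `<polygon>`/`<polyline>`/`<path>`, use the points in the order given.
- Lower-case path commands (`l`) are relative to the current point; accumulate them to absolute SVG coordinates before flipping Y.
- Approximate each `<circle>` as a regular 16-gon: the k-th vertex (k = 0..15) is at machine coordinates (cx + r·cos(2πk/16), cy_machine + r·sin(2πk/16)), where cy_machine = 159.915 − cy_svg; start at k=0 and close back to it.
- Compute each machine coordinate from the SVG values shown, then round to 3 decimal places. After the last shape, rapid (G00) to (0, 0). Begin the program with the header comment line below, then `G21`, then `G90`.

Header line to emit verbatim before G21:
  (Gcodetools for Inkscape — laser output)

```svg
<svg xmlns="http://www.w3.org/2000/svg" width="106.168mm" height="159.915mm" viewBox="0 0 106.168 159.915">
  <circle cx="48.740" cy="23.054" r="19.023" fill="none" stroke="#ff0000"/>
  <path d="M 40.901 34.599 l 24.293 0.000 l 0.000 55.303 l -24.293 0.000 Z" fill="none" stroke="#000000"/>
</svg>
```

(Gcodetools for Inkscape — laser output)
G21
G90
G00 X67.763 Y136.861
M3 S964
G1 X66.315 Y144.141 F1022
G1 X62.191 Y150.312
G1 X56.020 Y154.436
G1 X48.740 Y155.884
G1 X41.460 Y154.436
G1 X35.289 Y150.312
G1 X31.165 Y144.141
G1 X29.717 Y136.861
G1 X31.165 Y129.581
G1 X35.289 Y123.410
G1 X41.460 Y119.286
G1 X48.740 Y117.838
G1 X56.020 Y119.286
G1 X62.191 Y123.410
G1 X66.315 Y129.581
G1 X67.763 Y136.861
M5
G00 X40.901 Y125.316
M3 S218
G1 X65.194 Y125.316 F4094
G1 X65.194 Y70.013
G1 X40.901 Y70.013
G1 X40.901 Y125.316
M5
G00 X0.000 Y0.000

viewBox `0 0 106.168 159.915` with mm width/height → 1 unit = 1 mm. Flip: y_m = 159.915 − y_svg.

**Shape 1** — `<circle>` circle, stroke `#ff0000` → cut (S964, F1022). Machine vertices: (67.763,136.861) → (66.315,144.141) → (62.191,150.312) → (56.020,154.436) → (48.740,155.884) → (41.460,154.436) → (35.289,150.312) → (31.165,144.141) → (29.717,136.861) → (31.165,129.581) → (35.289,123.410) → (41.460,119.286) → (48.740,117.838) → (56.020,119.286) → (62.191,123.410) → (66.315,129.581) → (67.763,136.861). Closed: final G1 returns to the first vertex.

**Shape 2** — `<path>` rectangle, stroke `#000000` → engrave (S218, F4094). Machine vertices: (40.901,125.316) → (65.194,125.316) → (65.194,70.013) → (40.901,70.013) → (40.901,125.316). Closed: final G1 returns to the first vertex.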